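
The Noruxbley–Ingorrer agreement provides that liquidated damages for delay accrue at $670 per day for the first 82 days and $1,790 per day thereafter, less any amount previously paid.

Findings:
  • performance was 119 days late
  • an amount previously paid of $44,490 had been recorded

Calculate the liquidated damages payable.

$76,680

First 82 days: 82 × $670 = $54,940
Remaining days: (119 − 82) × $1,790 = $66,230
Accrued per-day damages: $54,940 + $66,230 = $121,170
Less amount previously paid: $121,170 − $44,490 = $76,680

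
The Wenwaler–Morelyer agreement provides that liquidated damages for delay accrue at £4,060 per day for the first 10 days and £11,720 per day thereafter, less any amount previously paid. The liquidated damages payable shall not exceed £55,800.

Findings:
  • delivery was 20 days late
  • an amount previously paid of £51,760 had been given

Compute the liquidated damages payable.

£55,800

First 10 days: 10 × £4,060 = £40,600
Remaining days: (20 − 10) × £11,720 = £117,200
Accrued per-day damages: £40,600 + £117,200 = £157,800
Less amount previously paid: £157,800 − £51,760 = £106,040
Cap at £55,800: £106,040 exceeds the cap → £55,800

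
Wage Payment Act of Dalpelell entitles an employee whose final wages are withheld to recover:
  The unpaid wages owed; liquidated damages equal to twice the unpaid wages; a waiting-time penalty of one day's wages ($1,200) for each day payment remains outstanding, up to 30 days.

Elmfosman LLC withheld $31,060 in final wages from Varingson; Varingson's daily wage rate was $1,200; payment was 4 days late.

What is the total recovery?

$97,980

Doubled: 2 × $31,060 = $62,120
Penalty days: min(4, 30) = 4
Waiting-time penalty: 4 × $1,200 = $4,800
Total award: $31,060 + $62,120 + $4,800 = $97,980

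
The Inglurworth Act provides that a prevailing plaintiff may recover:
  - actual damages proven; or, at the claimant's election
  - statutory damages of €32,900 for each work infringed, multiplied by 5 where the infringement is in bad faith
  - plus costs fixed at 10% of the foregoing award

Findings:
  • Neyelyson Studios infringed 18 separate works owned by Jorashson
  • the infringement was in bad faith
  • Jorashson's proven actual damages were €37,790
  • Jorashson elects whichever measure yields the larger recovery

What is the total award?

€3,257,100

Statutory damages: 18 × €32,900 = €592,200
Multiplied by 5: 5 × €592,200 = €2,961,000
Greater of actual damages (€37,790) or enhanced statutory damages (€2,961,000): €2,961,000
Costs: 10% of €2,961,000 = €296,100
Award plus costs: €2,961,000 + €296,100 = €3,257,100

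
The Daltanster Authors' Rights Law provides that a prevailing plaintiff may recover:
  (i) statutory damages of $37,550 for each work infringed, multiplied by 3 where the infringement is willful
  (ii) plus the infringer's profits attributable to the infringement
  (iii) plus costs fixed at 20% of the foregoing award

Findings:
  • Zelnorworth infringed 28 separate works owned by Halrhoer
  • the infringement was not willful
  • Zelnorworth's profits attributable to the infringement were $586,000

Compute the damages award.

Award: $1,964,880

Statutory damages: 28 × $37,550 = $1,051,400
Infringement not willful: no ×3 enhancement.
Combined award: $1,051,400 + $586,000 = $1,637,400
Costs: 20% of $1,637,400 = $327,480
Award plus costs: $1,637,400 + $327,480 = $1,964,880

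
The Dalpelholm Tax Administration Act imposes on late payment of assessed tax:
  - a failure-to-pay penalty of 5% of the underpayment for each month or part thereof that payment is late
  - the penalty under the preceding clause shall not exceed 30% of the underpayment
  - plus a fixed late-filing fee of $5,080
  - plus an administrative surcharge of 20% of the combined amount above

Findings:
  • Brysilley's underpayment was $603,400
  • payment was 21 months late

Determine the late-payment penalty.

$223,320

Accrued rate: 5% × 21 = 105%, capped at 30% → 30%
Failure-to-pay penalty: 30% of $603,400 = $181,020
Penalty before surcharge: $181,020 + $5,080 = $186,100
Administrative surcharge: 20% of $186,100 = $37,220
Total penalty: $186,100 + $37,220 = $223,320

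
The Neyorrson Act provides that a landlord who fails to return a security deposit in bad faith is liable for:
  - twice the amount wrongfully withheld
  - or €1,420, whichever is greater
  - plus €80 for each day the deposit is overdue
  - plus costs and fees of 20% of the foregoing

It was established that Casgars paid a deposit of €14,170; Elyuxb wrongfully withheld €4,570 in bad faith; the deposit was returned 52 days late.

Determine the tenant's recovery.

€15,960

Doubled: 2 × €4,570 = €9,140
Minimum €1,420: €9,140 meets the minimum, no increase.
Late-return penalty: 52 × €80 = €4,160
Damages plus late penalty: €9,140 + €4,160 = €13,300
Costs and fees: 20% of €13,300 = €2,660
Total recovery: €13,300 + €2,660 = €15,960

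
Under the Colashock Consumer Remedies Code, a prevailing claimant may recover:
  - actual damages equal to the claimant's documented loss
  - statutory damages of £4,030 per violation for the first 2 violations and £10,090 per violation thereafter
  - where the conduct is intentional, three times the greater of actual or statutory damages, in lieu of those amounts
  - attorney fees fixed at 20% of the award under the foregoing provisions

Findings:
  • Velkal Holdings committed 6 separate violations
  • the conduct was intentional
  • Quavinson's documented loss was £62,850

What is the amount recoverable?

First 2 violations: 2 × £4,030 = £8,060
Remaining violations: (6 − 2) × £10,090 = £40,360
Statutory damages: £8,060 + £40,360 = £48,420
Greater of actual damages (£62,850) or statutory damages (£48,420): £62,850
Trebled: 3 × £62,850 = £188,550
Attorney fees: 20% of £188,550 = £37,710
Total recovery: £188,550 + £37,710 = £226,260

£226,260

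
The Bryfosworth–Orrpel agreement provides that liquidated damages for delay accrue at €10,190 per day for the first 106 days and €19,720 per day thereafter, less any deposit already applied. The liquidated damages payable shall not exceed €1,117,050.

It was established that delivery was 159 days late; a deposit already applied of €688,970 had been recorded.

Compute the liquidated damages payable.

First 106 days: 106 × €10,190 = €1,080,140
Remaining days: (159 − 106) × €19,720 = €1,045,160
Accrued per-day damages: €1,080,140 + €1,045,160 = €2,125,300
Less deposit already applied: €2,125,300 − €688,970 = €1,436,330
Cap at €1,117,050: €1,436,330 exceeds the cap → €1,117,050

€1,117,050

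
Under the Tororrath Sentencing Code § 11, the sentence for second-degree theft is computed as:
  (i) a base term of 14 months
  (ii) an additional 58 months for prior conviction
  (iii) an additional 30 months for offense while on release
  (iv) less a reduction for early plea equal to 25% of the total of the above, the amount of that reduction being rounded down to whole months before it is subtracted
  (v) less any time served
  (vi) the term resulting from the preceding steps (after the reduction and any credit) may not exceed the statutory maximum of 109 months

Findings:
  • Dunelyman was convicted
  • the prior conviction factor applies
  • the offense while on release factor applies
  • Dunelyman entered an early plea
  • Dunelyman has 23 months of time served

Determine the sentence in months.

Prior conviction enhancement: +58 months
Offense while on release enhancement: +30 months
Adjusted term: 14 months + 58 months + 30 months = 102 months
Early plea reduction: 25% of 102 months = 25 months (rounded down)
After reduction: 102 − 25 = 77 months
Less time served: 77 months − 23 months = 54 months
Cap at 109 months: 54 months is within the cap, no reduction.

54 months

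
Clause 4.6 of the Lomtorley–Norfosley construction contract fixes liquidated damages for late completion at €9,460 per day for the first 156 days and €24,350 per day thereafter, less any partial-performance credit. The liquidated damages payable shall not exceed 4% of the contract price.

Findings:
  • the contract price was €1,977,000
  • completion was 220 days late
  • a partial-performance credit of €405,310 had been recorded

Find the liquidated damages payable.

€79,080

First 156 days: 156 × €9,460 = €1,475,760
Remaining days: (220 − 156) × €24,350 = €1,558,400
Accrued per-day damages: €1,475,760 + €1,558,400 = €3,034,160
Less partial-performance credit: €3,034,160 − €405,310 = €2,628,850
Cap: 4% of €1,977,000 = €79,080
Cap at €79,080: €2,628,850 exceeds the cap → €79,080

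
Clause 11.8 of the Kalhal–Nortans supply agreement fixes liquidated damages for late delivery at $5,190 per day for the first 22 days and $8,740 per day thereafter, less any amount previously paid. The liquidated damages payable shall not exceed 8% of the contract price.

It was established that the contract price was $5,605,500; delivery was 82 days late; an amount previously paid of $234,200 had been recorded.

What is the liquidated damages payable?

First 22 days: 22 × $5,190 = $114,180
Remaining days: (82 − 22) × $8,740 = $524,400
Accrued per-day damages: $114,180 + $524,400 = $638,580
Less amount previously paid: $638,580 − $234,200 = $404,380
Cap: 8% of $5,605,500 = $448,440
Cap at $448,440: $404,380 is within the cap, no reduction.

Liquidated damages: $404,380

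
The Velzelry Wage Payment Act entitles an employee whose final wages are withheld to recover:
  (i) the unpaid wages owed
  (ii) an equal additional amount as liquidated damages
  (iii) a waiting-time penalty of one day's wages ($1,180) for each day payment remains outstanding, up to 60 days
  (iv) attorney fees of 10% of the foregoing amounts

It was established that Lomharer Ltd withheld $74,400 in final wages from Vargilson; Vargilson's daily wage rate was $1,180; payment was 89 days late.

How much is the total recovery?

Liquidated damages (equal amount): $74,400
Penalty days: min(89, 60) = 60
Waiting-time penalty: 60 × $1,180 = $70,800
Subtotal: $74,400 + $74,400 + $70,800 = $219,600
Attorney fees: 10% of $219,600 = $21,960
Total award: $219,600 + $21,960 = $241,560

$241,560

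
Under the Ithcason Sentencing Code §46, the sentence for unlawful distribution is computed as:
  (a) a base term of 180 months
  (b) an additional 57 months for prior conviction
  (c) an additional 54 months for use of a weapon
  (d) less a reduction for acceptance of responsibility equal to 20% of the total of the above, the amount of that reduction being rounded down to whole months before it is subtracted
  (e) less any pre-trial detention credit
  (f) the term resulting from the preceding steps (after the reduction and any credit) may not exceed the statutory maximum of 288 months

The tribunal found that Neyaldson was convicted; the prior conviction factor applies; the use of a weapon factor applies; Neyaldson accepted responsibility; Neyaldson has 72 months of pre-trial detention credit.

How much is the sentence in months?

161 months

Prior conviction enhancement: +57 months
Use of a weapon enhancement: +54 months
Adjusted term: 180 months + 57 months + 54 months = 291 months
Acceptance of responsibility reduction: 20% of 291 months = 58 months (rounded down)
After reduction: 291 − 58 = 233 months
Less pre-trial detention credit: 233 months − 72 months = 161 months
Cap at 288 months: 161 months is within the cap, no reduction.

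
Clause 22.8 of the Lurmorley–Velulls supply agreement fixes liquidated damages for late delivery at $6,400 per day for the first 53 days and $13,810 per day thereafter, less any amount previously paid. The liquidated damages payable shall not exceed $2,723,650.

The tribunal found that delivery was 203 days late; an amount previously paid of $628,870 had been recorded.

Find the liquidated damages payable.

Liquidated damages: $1,781,830

First 53 days: 53 × $6,400 = $339,200
Remaining days: (203 − 53) × $13,810 = $2,071,500
Accrued per-day damages: $339,200 + $2,071,500 = $2,410,700
Less amount previously paid: $2,410,700 − $628,870 = $1,781,830
Cap at $2,723,650: $1,781,830 is within the cap, no reduction.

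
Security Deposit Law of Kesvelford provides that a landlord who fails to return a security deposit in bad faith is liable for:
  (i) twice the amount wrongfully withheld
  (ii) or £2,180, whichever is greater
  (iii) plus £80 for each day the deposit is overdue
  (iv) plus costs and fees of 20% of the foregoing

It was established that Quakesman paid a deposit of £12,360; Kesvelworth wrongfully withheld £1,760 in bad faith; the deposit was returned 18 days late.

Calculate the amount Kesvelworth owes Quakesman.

£5,952

Doubled: 2 × £1,760 = £3,520
Minimum £2,180: £3,520 meets the minimum, no increase.
Late-return penalty: 18 × £80 = £1,440
Damages plus late penalty: £3,520 + £1,440 = £4,960
Costs and fees: 20% of £4,960 = £992
Total recovery: £4,960 + £992 = £5,952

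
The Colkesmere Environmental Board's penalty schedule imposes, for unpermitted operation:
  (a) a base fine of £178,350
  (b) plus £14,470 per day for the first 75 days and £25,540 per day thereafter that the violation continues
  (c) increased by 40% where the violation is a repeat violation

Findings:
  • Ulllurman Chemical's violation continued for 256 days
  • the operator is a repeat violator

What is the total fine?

£8,240,876

First 75 days: 75 × £14,470 = £1,085,250
Remaining days: (256 − 75) × £25,540 = £4,622,740
Per-day component: £1,085,250 + £4,622,740 = £5,707,990
Base plus per-day: £178,350 + £5,707,990 = £5,886,340
Enhancement: 40% of £5,886,340 = £2,354,536
Enhanced fine: £5,886,340 + £2,354,536 = £8,240,876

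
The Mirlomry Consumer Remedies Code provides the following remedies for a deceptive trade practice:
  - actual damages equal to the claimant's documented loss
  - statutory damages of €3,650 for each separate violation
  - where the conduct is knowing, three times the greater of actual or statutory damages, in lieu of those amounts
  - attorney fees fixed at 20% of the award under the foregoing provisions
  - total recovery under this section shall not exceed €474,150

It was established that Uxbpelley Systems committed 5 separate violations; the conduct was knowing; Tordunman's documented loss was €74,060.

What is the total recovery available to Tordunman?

Statutory damages: 5 × €3,650 = €18,250
Greater of actual damages (€74,060) or statutory damages (€18,250): €74,060
Trebled: 3 × €74,060 = €222,180
Attorney fees: 20% of €222,180 = €44,436
Total before cap: €222,180 + €44,436 = €266,616
Cap at €474,150: €266,616 is within the cap, no reduction.

Total recovery: €266,616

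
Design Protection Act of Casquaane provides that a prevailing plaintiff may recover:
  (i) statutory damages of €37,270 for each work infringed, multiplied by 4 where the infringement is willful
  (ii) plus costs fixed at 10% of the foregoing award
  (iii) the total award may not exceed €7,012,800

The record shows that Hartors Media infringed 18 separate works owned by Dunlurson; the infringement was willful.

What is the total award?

Statutory damages: 18 × €37,270 = €670,860
Multiplied by 4: 4 × €670,860 = €2,683,440
Costs: 10% of €2,683,440 = €268,344
Award plus costs: €2,683,440 + €268,344 = €2,951,784
Cap at €7,012,800: €2,951,784 is within the cap, no reduction.

€2,951,784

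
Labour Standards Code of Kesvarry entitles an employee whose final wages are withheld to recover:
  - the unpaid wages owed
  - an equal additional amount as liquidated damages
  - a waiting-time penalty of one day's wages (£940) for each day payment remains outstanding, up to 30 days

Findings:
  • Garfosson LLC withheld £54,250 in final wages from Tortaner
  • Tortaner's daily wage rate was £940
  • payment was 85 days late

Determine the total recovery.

£136,700

Liquidated damages (equal amount): £54,250
Penalty days: min(85, 30) = 30
Waiting-time penalty: 30 × £940 = £28,200
Total award: £54,250 + £54,250 + £28,200 = £136,700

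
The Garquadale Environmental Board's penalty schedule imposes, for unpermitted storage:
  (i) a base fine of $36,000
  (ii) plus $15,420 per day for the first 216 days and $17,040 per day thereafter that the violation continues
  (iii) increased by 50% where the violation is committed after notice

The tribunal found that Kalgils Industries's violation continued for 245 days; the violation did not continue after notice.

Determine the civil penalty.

$3,860,880

First 216 days: 216 × $15,420 = $3,330,720
Remaining days: (245 − 216) × $17,040 = $494,160
Per-day component: $3,330,720 + $494,160 = $3,824,880
Base plus per-day: $36,000 + $3,824,880 = $3,860,880
The violation did not continue after notice: no 50% increase.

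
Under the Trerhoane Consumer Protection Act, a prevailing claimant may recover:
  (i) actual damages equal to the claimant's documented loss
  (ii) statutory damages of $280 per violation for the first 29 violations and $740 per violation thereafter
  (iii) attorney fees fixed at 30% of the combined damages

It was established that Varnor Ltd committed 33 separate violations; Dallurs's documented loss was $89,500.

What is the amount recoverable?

Total recovery: $130,754

First 29 violations: 29 × $280 = $8,120
Remaining violations: (33 − 29) × $740 = $2,960
Statutory damages: $8,120 + $2,960 = $11,080
Combined damages: $89,500 + $11,080 = $100,580
Attorney fees: 30% of $100,580 = $30,174
Total recovery: $100,580 + $30,174 = $130,754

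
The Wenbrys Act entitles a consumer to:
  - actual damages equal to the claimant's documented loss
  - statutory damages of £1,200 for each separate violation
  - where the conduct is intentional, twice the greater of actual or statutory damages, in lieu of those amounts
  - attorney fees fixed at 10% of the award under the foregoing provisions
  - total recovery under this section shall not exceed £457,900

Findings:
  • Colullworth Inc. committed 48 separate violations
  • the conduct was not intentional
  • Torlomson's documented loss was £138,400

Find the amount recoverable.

£215,600

Statutory damages: 48 × £1,200 = £57,600
Conduct not intentional: the in-lieu enhancement does not apply.
Actual plus statutory damages: £138,400 + £57,600 = £196,000
Attorney fees: 10% of £196,000 = £19,600
Total before cap: £196,000 + £19,600 = £215,600
Cap at £457,900: £215,600 is within the cap, no reduction.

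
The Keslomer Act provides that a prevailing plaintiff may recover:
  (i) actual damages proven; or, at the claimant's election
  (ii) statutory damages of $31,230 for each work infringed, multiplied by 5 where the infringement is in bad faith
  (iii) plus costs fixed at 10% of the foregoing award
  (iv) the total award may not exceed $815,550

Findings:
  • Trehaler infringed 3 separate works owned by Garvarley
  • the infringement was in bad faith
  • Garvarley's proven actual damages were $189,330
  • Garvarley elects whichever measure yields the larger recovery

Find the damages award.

Statutory damages: 3 × $31,230 = $93,690
Multiplied by 5: 5 × $93,690 = $468,450
Greater of actual damages ($189,330) or enhanced statutory damages ($468,450): $468,450
Costs: 10% of $468,450 = $46,845
Award plus costs: $468,450 + $46,845 = $515,295
Cap at $815,550: $515,295 is within the cap, no reduction.

$515,295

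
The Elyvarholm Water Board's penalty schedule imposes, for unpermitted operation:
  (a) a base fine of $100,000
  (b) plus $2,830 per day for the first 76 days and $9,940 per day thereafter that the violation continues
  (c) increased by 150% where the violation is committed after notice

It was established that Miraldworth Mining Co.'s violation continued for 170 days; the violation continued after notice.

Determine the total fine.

First 76 days: 76 × $2,830 = $215,080
Remaining days: (170 − 76) × $9,940 = $934,360
Per-day component: $215,080 + $934,360 = $1,149,440
Base plus per-day: $100,000 + $1,149,440 = $1,249,440
Enhancement: 150% of $1,249,440 = $1,874,160
Enhanced fine: $1,249,440 + $1,874,160 = $3,123,600

$3,123,600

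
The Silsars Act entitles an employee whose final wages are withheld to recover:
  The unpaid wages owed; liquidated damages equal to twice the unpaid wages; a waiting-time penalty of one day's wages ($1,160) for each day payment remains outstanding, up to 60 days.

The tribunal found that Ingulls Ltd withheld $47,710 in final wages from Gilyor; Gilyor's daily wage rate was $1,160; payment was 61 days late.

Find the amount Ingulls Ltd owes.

$212,730

Doubled: 2 × $47,710 = $95,420
Penalty days: min(61, 60) = 60
Waiting-time penalty: 60 × $1,160 = $69,600
Total award: $47,710 + $95,420 + $69,600 = $212,730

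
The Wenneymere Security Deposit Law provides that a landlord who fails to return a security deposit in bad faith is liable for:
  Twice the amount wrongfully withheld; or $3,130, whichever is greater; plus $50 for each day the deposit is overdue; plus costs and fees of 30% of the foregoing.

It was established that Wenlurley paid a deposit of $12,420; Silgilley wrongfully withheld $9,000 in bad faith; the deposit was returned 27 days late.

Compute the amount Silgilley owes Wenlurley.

Recovery: $25,155

Doubled: 2 × $9,000 = $18,000
Minimum $3,130: $18,000 meets the minimum, no increase.
Late-return penalty: 27 × $50 = $1,350
Damages plus late penalty: $18,000 + $1,350 = $19,350
Costs and fees: 30% of $19,350 = $5,805
Total recovery: $19,350 + $5,805 = $25,155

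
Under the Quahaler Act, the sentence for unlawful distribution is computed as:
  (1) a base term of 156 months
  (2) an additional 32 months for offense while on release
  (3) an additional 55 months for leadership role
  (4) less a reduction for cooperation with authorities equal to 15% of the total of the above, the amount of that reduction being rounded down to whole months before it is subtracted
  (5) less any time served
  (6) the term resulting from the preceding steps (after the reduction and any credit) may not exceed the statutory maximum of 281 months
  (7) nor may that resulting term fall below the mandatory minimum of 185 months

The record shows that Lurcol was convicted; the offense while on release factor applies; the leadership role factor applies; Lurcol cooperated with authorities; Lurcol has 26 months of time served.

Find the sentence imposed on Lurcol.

Sentence: 185 months

Offense while on release enhancement: +32 months
Leadership role enhancement: +55 months
Adjusted term: 156 months + 32 months + 55 months = 243 months
Cooperation with authorities reduction: 15% of 243 months = 36 months (rounded down)
After reduction: 243 − 36 = 207 months
Less time served: 207 months − 26 months = 181 months
Cap at 281 months: 181 months is within the cap, no reduction.
Minimum 185 months: 181 months is below the minimum → 185 months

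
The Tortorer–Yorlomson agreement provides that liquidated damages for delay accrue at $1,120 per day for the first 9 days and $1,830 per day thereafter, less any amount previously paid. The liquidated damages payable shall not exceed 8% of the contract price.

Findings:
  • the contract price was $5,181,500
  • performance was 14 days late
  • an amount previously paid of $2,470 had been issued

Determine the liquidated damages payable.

First 9 days: 9 × $1,120 = $10,080
Remaining days: (14 − 9) × $1,830 = $9,150
Accrued per-day damages: $10,080 + $9,150 = $19,230
Less amount previously paid: $19,230 − $2,470 = $16,760
Cap: 8% of $5,181,500 = $414,520
Cap at $414,520: $16,760 is within the cap, no reduction.

$16,760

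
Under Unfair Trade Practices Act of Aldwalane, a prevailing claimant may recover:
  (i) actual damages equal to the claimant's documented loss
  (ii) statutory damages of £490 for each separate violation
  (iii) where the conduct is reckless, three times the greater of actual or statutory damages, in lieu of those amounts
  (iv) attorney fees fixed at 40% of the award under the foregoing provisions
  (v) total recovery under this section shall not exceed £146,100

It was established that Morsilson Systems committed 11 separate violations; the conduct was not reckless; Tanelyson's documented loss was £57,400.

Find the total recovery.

Statutory damages: 11 × £490 = £5,390
Conduct not reckless: the in-lieu enhancement does not apply.
Actual plus statutory damages: £57,400 + £5,390 = £62,790
Attorney fees: 40% of £62,790 = £25,116
Total before cap: £62,790 + £25,116 = £87,906
Cap at £146,100: £87,906 is within the cap, no reduction.

£87,906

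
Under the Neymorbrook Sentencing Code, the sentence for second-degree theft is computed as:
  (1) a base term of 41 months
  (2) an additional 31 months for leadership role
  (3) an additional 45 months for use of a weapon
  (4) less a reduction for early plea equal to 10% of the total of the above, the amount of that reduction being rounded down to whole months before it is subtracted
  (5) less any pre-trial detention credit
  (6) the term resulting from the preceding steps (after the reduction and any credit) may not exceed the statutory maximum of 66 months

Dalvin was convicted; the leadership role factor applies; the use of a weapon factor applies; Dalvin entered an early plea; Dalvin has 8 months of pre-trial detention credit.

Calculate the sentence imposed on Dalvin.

Leadership role enhancement: +31 months
Use of a weapon enhancement: +45 months
Adjusted term: 41 months + 31 months + 45 months = 117 months
Early plea reduction: 10% of 117 months = 11 months (rounded down)
After reduction: 117 − 11 = 106 months
Less pre-trial detention credit: 106 months − 8 months = 98 months
Cap at 66 months: 98 months exceeds the cap → 66 months

Sentence: 66 months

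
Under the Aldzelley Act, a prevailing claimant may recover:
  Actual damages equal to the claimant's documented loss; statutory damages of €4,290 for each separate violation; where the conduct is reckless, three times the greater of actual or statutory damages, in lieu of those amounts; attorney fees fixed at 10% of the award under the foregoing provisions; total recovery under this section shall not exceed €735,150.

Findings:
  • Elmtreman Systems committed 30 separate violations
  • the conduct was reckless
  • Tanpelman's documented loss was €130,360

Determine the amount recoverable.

Statutory damages: 30 × €4,290 = €128,700
Greater of actual damages (€130,360) or statutory damages (€128,700): €130,360
Trebled: 3 × €130,360 = €391,080
Attorney fees: 10% of €391,080 = €39,108
Total before cap: €391,080 + €39,108 = €430,188
Cap at €735,150: €430,188 is within the cap, no reduction.

€430,188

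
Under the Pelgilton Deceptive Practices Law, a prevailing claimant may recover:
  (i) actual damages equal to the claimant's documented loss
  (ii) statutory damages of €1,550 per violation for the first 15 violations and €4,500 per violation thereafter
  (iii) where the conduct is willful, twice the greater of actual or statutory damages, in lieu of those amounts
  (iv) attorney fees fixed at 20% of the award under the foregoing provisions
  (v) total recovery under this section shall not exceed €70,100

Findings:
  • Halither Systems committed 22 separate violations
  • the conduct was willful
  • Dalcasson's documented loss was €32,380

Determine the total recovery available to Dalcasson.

Total recovery: €70,100

First 15 violations: 15 × €1,550 = €23,250
Remaining violations: (22 − 15) × €4,500 = €31,500
Statutory damages: €23,250 + €31,500 = €54,750
Greater of actual damages (€32,380) or statutory damages (€54,750): €54,750
Doubled: 2 × €54,750 = €109,500
Attorney fees: 20% of €109,500 = €21,900
Total before cap: €109,500 + €21,900 = €131,400
Cap at €70,100: €131,400 exceeds the cap → €70,100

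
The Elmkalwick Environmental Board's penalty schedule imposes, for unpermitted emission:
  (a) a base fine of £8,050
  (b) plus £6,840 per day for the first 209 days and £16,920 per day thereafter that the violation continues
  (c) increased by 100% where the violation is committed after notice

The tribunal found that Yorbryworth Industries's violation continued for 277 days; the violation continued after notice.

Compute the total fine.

Civil penalty: £5,176,340

First 209 days: 209 × £6,840 = £1,429,560
Remaining days: (277 − 209) × £16,920 = £1,150,560
Per-day component: £1,429,560 + £1,150,560 = £2,580,120
Base plus per-day: £8,050 + £2,580,120 = £2,588,170
Enhancement: 100% of £2,588,170 = £2,588,170
Enhanced fine: £2,588,170 + £2,588,170 = £5,176,340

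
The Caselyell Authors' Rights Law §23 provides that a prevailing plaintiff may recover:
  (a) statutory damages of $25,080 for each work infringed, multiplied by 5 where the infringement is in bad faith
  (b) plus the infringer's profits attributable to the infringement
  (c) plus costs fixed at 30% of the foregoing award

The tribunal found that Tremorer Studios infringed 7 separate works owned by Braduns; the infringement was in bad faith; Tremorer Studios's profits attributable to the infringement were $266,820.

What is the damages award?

Statutory damages: 7 × $25,080 = $175,560
Multiplied by 5: 5 × $175,560 = $877,800
Combined award: $877,800 + $266,820 = $1,144,620
Costs: 30% of $1,144,620 = $343,386
Award plus costs: $1,144,620 + $343,386 = $1,488,006

$1,488,006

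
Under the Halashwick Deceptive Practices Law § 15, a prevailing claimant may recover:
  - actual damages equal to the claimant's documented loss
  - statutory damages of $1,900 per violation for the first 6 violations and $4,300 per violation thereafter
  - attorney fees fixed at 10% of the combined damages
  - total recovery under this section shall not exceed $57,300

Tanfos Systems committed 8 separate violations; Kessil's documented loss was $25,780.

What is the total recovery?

$50,358

First 6 violations: 6 × $1,900 = $11,400
Remaining violations: (8 − 6) × $4,300 = $8,600
Statutory damages: $11,400 + $8,600 = $20,000
Combined damages: $25,780 + $20,000 = $45,780
Attorney fees: 10% of $45,780 = $4,578
Total before cap: $45,780 + $4,578 = $50,358
Cap at $57,300: $50,358 is within the cap, no reduction.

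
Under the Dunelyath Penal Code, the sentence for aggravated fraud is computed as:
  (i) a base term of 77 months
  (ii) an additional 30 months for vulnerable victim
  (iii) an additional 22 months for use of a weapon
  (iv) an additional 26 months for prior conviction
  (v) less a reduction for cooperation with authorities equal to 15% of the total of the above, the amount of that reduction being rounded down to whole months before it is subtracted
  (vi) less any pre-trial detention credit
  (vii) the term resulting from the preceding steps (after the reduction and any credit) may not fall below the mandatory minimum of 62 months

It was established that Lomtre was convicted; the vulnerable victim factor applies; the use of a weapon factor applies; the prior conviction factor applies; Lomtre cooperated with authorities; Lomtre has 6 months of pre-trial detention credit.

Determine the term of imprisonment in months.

Vulnerable victim enhancement: +30 months
Use of a weapon enhancement: +22 months
Prior conviction enhancement: +26 months
Adjusted term: 77 months + 30 months + 22 months + 26 months = 155 months
Cooperation with authorities reduction: 15% of 155 months = 23 months (rounded down)
After reduction: 155 − 23 = 132 months
Less pre-trial detention credit: 132 months − 6 months = 126 months
Minimum 62 months: 126 months meets the minimum, no increase.

126 months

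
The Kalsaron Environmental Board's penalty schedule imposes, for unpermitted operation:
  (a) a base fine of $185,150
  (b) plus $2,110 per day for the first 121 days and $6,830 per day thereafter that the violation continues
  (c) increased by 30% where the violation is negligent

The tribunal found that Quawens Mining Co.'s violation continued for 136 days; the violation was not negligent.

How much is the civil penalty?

First 121 days: 121 × $2,110 = $255,310
Remaining days: (136 − 121) × $6,830 = $102,450
Per-day component: $255,310 + $102,450 = $357,760
Base plus per-day: $185,150 + $357,760 = $542,910
The violation was not negligent: no 30% increase.

$542,910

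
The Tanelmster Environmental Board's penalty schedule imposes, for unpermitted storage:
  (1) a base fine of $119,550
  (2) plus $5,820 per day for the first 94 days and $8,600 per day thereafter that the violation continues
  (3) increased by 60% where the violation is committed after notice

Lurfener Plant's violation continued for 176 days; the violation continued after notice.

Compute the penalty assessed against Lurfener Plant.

$2,194,928

First 94 days: 94 × $5,820 = $547,080
Remaining days: (176 − 94) × $8,600 = $705,200
Per-day component: $547,080 + $705,200 = $1,252,280
Base plus per-day: $119,550 + $1,252,280 = $1,371,830
Enhancement: 60% of $1,371,830 = $823,098
Enhanced fine: $1,371,830 + $823,098 = $2,194,928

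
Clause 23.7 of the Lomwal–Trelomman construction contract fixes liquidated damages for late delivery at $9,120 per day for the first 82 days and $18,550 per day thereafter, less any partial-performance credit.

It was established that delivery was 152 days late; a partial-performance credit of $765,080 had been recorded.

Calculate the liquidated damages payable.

First 82 days: 82 × $9,120 = $747,840
Remaining days: (152 − 82) × $18,550 = $1,298,500
Accrued per-day damages: $747,840 + $1,298,500 = $2,046,340
Less partial-performance credit: $2,046,340 − $765,080 = $1,281,260

$1,281,260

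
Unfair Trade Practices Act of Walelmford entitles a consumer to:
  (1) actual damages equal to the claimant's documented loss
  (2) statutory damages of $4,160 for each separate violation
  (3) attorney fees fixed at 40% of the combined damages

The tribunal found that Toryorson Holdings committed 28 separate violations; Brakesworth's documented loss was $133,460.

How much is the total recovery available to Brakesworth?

Statutory damages: 28 × $4,160 = $116,480
Combined damages: $133,460 + $116,480 = $249,940
Attorney fees: 40% of $249,940 = $99,976
Total recovery: $249,940 + $99,976 = $349,916

Total recovery: $349,916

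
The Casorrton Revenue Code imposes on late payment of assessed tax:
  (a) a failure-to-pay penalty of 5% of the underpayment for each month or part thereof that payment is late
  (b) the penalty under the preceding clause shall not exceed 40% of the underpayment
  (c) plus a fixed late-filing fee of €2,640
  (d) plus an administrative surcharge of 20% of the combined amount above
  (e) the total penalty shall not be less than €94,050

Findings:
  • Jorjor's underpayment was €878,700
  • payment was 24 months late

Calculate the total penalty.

€424,944

Accrued rate: 5% × 24 = 120%, capped at 40% → 40%
Failure-to-pay penalty: 40% of €878,700 = €351,480
Penalty before surcharge: €351,480 + €2,640 = €354,120
Administrative surcharge: 20% of €354,120 = €70,824
Total penalty: €354,120 + €70,824 = €424,944
Minimum €94,050: €424,944 meets the minimum, no increase.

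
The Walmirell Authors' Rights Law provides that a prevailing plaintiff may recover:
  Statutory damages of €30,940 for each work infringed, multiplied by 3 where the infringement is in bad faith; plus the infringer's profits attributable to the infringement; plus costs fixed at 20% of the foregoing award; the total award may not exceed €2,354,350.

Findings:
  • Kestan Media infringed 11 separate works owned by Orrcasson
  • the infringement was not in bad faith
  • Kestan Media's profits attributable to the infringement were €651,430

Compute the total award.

€1,190,124

Statutory damages: 11 × €30,940 = €340,340
Infringement not in bad faith: no ×3 enhancement.
Combined award: €340,340 + €651,430 = €991,770
Costs: 20% of €991,770 = €198,354
Award plus costs: €991,770 + €198,354 = €1,190,124
Cap at €2,354,350: €1,190,124 is within the cap, no reduction.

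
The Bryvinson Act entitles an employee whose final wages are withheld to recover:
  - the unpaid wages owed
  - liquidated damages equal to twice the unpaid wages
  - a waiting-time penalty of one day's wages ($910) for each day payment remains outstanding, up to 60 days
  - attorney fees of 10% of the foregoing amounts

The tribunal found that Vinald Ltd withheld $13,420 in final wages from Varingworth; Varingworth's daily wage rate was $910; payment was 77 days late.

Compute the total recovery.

Doubled: 2 × $13,420 = $26,840
Penalty days: min(77, 60) = 60
Waiting-time penalty: 60 × $910 = $54,600
Subtotal: $13,420 + $26,840 + $54,600 = $94,860
Attorney fees: 10% of $94,860 = $9,486
Total award: $94,860 + $9,486 = $104,346

$104,346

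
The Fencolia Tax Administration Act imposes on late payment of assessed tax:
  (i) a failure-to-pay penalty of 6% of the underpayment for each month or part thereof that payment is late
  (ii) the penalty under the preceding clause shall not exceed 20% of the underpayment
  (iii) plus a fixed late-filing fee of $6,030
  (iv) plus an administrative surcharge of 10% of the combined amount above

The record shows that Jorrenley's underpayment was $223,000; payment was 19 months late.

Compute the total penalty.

Accrued rate: 6% × 19 = 114%, capped at 20% → 20%
Failure-to-pay penalty: 20% of $223,000 = $44,600
Penalty before surcharge: $44,600 + $6,030 = $50,630
Administrative surcharge: 10% of $50,630 = $5,063
Total penalty: $50,630 + $5,063 = $55,693

$55,693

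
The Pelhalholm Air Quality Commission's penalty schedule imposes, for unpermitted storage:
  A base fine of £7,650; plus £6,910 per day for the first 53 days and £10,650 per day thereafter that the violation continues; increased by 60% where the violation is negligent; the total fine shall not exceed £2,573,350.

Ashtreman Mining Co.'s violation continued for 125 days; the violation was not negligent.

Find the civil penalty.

First 53 days: 53 × £6,910 = £366,230
Remaining days: (125 − 53) × £10,650 = £766,800
Per-day component: £366,230 + £766,800 = £1,133,030
Base plus per-day: £7,650 + £1,133,030 = £1,140,680
The violation was not negligent: no 60% increase.
Cap at £2,573,350: £1,140,680 is within the cap, no reduction.

Civil penalty: £1,140,680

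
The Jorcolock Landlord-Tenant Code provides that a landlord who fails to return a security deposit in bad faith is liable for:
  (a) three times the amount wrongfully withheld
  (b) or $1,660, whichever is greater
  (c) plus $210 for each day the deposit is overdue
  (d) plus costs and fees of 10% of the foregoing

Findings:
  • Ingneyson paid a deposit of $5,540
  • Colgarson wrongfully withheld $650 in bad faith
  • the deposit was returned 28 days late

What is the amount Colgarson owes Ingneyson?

Trebled: 3 × $650 = $1,950
Minimum $1,660: $1,950 meets the minimum, no increase.
Late-return penalty: 28 × $210 = $5,880
Damages plus late penalty: $1,950 + $5,880 = $7,830
Costs and fees: 10% of $7,830 = $783
Total recovery: $7,830 + $783 = $8,613

Recovery: $8,613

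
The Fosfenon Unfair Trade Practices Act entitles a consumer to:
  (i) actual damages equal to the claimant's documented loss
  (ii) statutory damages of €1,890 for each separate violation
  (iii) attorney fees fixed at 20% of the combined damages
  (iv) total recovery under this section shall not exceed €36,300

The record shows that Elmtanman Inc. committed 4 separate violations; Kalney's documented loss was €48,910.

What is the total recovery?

Statutory damages: 4 × €1,890 = €7,560
Combined damages: €48,910 + €7,560 = €56,470
Attorney fees: 20% of €56,470 = €11,294
Total before cap: €56,470 + €11,294 = €67,764
Cap at €36,300: €67,764 exceeds the cap → €36,300

€36,300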